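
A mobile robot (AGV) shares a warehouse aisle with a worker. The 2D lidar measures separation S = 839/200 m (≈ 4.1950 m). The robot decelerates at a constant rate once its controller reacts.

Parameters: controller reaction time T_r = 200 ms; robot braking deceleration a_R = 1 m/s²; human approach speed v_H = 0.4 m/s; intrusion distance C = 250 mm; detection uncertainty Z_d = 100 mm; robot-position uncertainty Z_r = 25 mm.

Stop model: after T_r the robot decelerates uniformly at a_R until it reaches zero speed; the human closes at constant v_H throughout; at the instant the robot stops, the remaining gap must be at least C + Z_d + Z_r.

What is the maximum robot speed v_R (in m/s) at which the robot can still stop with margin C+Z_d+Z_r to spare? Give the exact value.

collect terms ⇒ (1/2)·v_R² + (3/5)·v_R + (-187/50) = 0
  disc = (3/5)² − 4·(1/2)·(-187/50) = 196/25 ; √disc = 14/5
  v_R = (−(3/5) + 14/5) / (2·(1/2)) = 11/5 m/s
check:
T_s = v_R/a_R = (11/5)/1 = 2.2000 s
reaction-phase robot travel = 2.2000·0.2000 = 0.4400 m
braking distance = 2.2000²/(2·1.0000) = 2.4200 m
human over T_r+T_s: 0.4000·(0.2000+2.2000) = 0.9600 m
C+Z_d+Z_r = 0.2500+0.1000+0.0250 = 0.3750 m
sum ≈ 0.4400+2.4200+0.9600+0.3750 ≈ 4.1950 m = S ✓

v_R_max = 11/5 m/s = 2.2000 m/s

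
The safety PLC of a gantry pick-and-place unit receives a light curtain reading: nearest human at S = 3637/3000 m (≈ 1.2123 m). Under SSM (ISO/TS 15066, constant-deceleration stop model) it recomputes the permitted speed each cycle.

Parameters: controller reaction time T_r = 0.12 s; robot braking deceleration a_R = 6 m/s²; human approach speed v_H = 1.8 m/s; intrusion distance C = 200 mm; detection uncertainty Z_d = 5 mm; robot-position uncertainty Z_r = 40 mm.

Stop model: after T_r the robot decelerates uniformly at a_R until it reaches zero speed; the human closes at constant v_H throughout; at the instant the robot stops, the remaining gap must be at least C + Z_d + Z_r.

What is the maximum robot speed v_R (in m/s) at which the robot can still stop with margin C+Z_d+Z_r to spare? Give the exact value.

v_R_max = 7/5 m/s = 1.4000 m/s

collect terms ⇒ (1/12)·v_R² + (21/50)·v_R + (-1127/1500) = 0
  disc = (21/50)² − 4·(1/12)·(-1127/1500) = 2401/5625 ; √disc = 49/75
  v_R = (−(21/50) + 49/75) / (2·(1/12)) = 7/5 m/s
check:
stop time T_s = (7/5)/6 = 0.2333 s
robot covers v_R·T_r = 1.4000·0.1200 = 0.1680 m before braking
robot under decel: 1.4000²/(2·6.0000) = 0.1633 m
person approaches 1.8000·(0.1200+0.2333) = 0.6360 m
C+Z_d+Z_r = 0.2000+0.0050+0.0400 = 0.2450 m
sum ≈ 0.1680+0.1633+0.6360+0.2450 ≈ 1.2123 m = S ✓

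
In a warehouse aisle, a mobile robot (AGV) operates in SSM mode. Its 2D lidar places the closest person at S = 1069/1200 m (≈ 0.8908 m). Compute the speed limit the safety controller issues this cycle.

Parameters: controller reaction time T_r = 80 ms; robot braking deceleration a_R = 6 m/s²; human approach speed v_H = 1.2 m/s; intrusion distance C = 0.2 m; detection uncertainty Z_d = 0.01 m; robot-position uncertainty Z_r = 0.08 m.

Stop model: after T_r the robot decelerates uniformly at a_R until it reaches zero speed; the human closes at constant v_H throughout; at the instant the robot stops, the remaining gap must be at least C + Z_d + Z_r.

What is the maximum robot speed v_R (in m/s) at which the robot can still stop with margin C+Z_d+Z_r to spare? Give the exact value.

at the boundary: (1/12)·v² + (7/25)·v + (-3029/6000) = 0
  disc = (7/25)² − 4·(1/12)·(-3029/6000) = 22201/90000 ; √disc = 149/300
  v_R = (−(7/25) + 149/300) / (2·(1/12)) = 13/10 m/s
check:
T_s = v_R/a_R = (13/10)/6 = 0.2167 s
robot covers v_R·T_r = 1.3000·0.0800 = 0.1040 m before braking
robot covers 1.3000·0.2167 − ½·6.0000·0.2167² = 0.1408 m while stopping
human over T_r+T_s: 1.2000·(0.0800+0.2167) = 0.3560 m
margins: 0.2000+0.0100+0.0800 = 0.2900 m
sum ≈ 0.1040+0.1408+0.3560+0.2900 ≈ 0.8908 m = S ✓

v_R_max = 13/10 m/s = 1.3000 m/s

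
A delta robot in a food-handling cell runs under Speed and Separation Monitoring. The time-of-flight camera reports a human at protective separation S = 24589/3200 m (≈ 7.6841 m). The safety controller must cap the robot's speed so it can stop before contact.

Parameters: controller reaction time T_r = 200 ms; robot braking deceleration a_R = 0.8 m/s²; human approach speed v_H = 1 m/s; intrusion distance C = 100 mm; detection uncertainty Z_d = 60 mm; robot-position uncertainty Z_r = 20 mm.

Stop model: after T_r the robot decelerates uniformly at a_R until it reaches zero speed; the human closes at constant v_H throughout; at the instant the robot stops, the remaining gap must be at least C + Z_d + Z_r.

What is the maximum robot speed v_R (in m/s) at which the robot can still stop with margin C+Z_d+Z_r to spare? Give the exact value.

at the boundary: (5/8)·v² + (29/20)·v + (-23373/3200) = 0
  disc = (29/20)² − 4·(5/8)·(-23373/3200) = 130321/6400 ; √disc = 361/80
  v_R = (−(29/20) + 361/80) / (2·(5/8)) = 49/20 m/s
check:
braking lasts T_s = (49/20)/(4/5) = 3.0625 s
reaction-phase robot travel = 2.4500·0.2000 = 0.4900 m
robot covers 2.4500·3.0625 − ½·0.8000·3.0625² = 3.7516 m while stopping
human closes 1.0000·3.2625 = 3.2625 m
C+Z_d+Z_r = 0.1000+0.0600+0.0200 = 0.1800 m
sum ≈ 0.4900+3.7516+3.2625+0.1800 ≈ 7.6841 m = S ✓

v_R_max = 49/20 m/s = 2.4500 m/s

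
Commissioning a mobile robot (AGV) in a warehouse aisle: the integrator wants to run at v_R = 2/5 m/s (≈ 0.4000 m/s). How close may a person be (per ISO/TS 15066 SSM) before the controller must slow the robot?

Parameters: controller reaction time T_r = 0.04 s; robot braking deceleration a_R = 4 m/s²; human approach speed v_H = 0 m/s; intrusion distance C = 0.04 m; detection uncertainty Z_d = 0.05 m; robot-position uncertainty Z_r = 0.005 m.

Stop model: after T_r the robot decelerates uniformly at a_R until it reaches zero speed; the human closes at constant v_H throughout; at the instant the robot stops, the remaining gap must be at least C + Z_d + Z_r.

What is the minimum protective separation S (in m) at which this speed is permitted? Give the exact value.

T_s = v_R/a_R = (2/5)/4 = 0.1000 s
robot in T_r: 0.4000·0.0400 = 0.0160 m
robot under decel: 0.4000²/(2·4.0000) = 0.0200 m
human closes 0.0000·0.1400 = 0.0000 m
residual clearance needed = 0.0400+0.0500+0.0050 = 0.0950 m
S_min ≈ 0.0160+0.0200+0.0000+0.0950  ⇒  S_min = 131/1000 m

S_min = 131/1000 m = 0.1310 m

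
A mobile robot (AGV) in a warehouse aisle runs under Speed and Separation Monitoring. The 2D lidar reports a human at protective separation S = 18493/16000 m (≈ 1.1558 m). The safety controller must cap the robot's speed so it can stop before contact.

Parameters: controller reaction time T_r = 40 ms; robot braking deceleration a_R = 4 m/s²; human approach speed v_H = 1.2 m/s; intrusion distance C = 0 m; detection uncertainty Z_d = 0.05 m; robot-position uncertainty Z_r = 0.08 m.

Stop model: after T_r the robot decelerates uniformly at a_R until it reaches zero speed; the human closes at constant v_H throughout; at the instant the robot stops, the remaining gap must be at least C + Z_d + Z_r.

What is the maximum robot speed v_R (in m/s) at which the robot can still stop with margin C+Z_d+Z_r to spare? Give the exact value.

at the boundary: (1/8)·v² + (17/50)·v + (-3129/3200) = 0
  disc = (17/50)² − 4·(1/8)·(-3129/3200) = 96721/160000 ; √disc = 311/400
  v_R = (−(17/50) + 311/400) / (2·(1/8)) = 7/4 m/s
check:
T_s = v_R/a_R = (7/4)/4 = 0.4375 s
robot covers v_R·T_r = 1.7500·0.0400 = 0.0700 m before braking
braking distance = 1.7500²/(2·4.0000) = 0.3828 m
person approaches 1.2000·(0.0400+0.4375) = 0.5730 m
margins: 0.0000+0.0500+0.0800 = 0.1300 m
sum ≈ 0.0700+0.3828+0.5730+0.1300 ≈ 1.1558 m = S ✓

v_R_max = 7/4 m/s = 1.7500 m/s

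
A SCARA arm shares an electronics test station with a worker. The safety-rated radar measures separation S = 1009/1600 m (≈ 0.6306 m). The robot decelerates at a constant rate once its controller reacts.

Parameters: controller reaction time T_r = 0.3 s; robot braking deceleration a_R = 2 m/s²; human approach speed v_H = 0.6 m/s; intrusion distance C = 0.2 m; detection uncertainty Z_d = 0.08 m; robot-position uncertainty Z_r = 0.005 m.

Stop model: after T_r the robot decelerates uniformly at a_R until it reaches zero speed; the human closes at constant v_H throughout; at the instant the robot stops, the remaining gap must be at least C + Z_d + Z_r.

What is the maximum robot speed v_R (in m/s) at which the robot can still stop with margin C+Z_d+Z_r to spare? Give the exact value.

quadratic (1/4)·v² + (3/5)·v + (-53/320) = 0
  disc = (3/5)² − 4·(1/4)·(-53/320) = 841/1600 ; √disc = 29/40
  v_R = (−(3/5) + 29/40) / (2·(1/4)) = 1/4 m/s
check:
stop time T_s = (1/4)/2 = 0.1250 s
robot in T_r: 0.2500·0.3000 = 0.0750 m
braking distance = 0.2500²/(2·2.0000) = 0.0156 m
person approaches 0.6000·(0.3000+0.1250) = 0.2550 m
margins: 0.2000+0.0800+0.0050 = 0.2850 m
sum ≈ 0.0750+0.0156+0.2550+0.2850 ≈ 0.6306 m = S ✓

v_R_max = 1/4 m/s = 0.2500 m/s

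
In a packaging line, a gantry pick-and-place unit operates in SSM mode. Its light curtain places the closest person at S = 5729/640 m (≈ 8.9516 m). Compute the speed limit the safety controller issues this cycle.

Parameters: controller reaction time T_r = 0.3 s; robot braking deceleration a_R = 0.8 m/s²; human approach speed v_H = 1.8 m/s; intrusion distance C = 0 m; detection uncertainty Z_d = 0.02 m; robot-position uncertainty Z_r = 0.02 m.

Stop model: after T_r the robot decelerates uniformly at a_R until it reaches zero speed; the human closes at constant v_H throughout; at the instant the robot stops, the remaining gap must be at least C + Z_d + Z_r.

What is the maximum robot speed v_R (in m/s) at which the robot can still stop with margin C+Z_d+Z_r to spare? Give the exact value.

v_R_max = 43/20 m/s = 2.1500 m/s

quadratic (5/8)·v² + (51/20)·v + (-26789/3200) = 0
  disc = (51/20)² − 4·(5/8)·(-26789/3200) = 175561/6400 ; √disc = 419/80
  v_R = (−(51/20) + 419/80) / (2·(5/8)) = 43/20 m/s
check:
stop time T_s = (43/20)/(4/5) = 2.6875 s
robot covers v_R·T_r = 2.1500·0.3000 = 0.6450 m before braking
braking distance = 2.1500²/(2·0.8000) = 2.8891 m
human closes 1.8000·2.9875 = 5.3775 m
residual clearance needed = 0.0000+0.0200+0.0200 = 0.0400 m
sum ≈ 0.6450+2.8891+5.3775+0.0400 ≈ 8.9516 m = S ✓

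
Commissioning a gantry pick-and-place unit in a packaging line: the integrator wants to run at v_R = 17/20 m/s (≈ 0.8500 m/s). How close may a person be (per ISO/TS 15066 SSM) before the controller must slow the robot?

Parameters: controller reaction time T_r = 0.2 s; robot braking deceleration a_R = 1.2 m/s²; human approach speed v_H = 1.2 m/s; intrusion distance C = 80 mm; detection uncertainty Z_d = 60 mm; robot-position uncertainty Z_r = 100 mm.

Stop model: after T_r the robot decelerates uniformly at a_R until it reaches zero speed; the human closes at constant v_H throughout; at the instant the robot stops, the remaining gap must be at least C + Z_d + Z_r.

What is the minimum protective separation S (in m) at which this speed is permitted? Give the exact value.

T_s = v_R/a_R = (17/20)/(6/5) = 0.7083 s
robot in T_r: 0.8500·0.2000 = 0.1700 m
robot covers 0.8500·0.7083 − ½·1.2000·0.7083² = 0.3010 m while stopping
human over T_r+T_s: 1.2000·(0.2000+0.7083) = 1.0900 m
C+Z_d+Z_r = 0.0800+0.0600+0.1000 = 0.2400 m
S_min ≈ 0.1700+0.3010+1.0900+0.2400  ⇒  S_min = 1729/960 m

S_min = 1729/960 m = 1.8010 m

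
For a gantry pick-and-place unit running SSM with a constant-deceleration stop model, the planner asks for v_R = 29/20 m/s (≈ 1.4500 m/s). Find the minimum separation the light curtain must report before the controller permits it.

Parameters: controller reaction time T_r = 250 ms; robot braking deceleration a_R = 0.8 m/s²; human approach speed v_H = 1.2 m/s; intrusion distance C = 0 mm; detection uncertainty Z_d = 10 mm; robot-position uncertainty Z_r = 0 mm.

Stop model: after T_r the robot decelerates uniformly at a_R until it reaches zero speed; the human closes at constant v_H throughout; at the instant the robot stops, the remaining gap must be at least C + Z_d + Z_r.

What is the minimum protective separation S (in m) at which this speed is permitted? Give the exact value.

T_s = v_R/a_R = (29/20)/(4/5) = 1.8125 s
robot covers v_R·T_r = 1.4500·0.2500 = 0.3625 m before braking
braking distance = 1.4500²/(2·0.8000) = 1.3141 m
person approaches 1.2000·(0.2500+1.8125) = 2.4750 m
C+Z_d+Z_r = 0.0000+0.0100+0.0000 = 0.0100 m
S_min ≈ 0.3625+1.3141+2.4750+0.0100  ⇒  S_min = 13317/3200 m

S_min = 13317/3200 m = 4.1616 m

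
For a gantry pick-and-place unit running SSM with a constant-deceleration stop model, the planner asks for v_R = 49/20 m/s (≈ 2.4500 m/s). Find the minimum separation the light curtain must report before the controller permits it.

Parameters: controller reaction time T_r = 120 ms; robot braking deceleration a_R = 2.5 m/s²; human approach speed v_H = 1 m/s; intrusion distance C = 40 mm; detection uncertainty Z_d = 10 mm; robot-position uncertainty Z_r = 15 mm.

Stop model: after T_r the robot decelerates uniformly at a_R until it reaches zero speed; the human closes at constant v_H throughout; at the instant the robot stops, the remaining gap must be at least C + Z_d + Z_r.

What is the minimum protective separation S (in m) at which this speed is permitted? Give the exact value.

braking lasts T_s = (49/20)/(5/2) = 0.9800 s
robot covers v_R·T_r = 2.4500·0.1200 = 0.2940 m before braking
braking distance = 2.4500²/(2·2.5000) = 1.2005 m
human over T_r+T_s: 1.0000·(0.1200+0.9800) = 1.1000 m
C+Z_d+Z_r = 0.0400+0.0100+0.0150 = 0.0650 m
S_min ≈ 0.2940+1.2005+1.1000+0.0650  ⇒  S_min = 5319/2000 m

S_min = 5319/2000 m = 2.6595 m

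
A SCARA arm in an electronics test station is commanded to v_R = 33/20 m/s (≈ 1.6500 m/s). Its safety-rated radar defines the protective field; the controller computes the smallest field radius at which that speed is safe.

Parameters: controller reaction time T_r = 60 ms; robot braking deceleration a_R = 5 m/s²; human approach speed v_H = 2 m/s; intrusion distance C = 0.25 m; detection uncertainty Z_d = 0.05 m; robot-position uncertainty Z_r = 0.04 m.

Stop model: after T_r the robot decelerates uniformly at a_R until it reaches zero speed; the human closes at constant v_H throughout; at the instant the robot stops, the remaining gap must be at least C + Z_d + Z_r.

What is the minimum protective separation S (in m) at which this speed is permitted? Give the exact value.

S_min = 1193/800 m = 1.4912 m

stop time T_s = (33/20)/5 = 0.3300 s
robot in T_r: 1.6500·0.0600 = 0.0990 m
robot under decel: 1.6500²/(2·5.0000) = 0.2722 m
person approaches 2.0000·(0.0600+0.3300) = 0.7800 m
C+Z_d+Z_r = 0.2500+0.0500+0.0400 = 0.3400 m
S_min ≈ 0.0990+0.2722+0.7800+0.3400  ⇒  S_min = 1193/800 m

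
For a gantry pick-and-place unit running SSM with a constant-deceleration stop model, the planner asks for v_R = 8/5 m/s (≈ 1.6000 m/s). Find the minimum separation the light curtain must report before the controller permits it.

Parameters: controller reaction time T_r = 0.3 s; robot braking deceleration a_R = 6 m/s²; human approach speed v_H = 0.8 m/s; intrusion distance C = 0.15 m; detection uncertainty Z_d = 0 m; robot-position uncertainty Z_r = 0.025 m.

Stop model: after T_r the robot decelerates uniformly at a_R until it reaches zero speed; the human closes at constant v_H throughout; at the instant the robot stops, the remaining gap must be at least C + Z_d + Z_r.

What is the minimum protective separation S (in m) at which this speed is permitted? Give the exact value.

S_min = 793/600 m = 1.3217 m

stop time T_s = (8/5)/6 = 0.2667 s
reaction-phase robot travel = 1.6000·0.3000 = 0.4800 m
robot covers 1.6000·0.2667 − ½·6.0000·0.2667² = 0.2133 m while stopping
human closes 0.8000·0.5667 = 0.4533 m
C+Z_d+Z_r = 0.1500+0.0000+0.0250 = 0.1750 m
S_min ≈ 0.4800+0.2133+0.4533+0.1750  ⇒  S_min = 793/600 m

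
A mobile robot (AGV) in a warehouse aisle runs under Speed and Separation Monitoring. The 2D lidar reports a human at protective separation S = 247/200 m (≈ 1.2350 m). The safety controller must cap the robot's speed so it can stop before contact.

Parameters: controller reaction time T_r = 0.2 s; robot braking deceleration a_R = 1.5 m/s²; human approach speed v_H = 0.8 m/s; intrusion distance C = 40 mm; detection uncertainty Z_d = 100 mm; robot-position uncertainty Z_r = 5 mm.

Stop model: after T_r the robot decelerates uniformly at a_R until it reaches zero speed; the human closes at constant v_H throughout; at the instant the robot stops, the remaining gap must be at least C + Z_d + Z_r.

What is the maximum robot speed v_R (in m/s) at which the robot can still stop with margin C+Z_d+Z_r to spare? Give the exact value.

collect terms ⇒ (1/3)·v_R² + (11/15)·v_R + (-93/100) = 0
  disc = (11/15)² − 4·(1/3)·(-93/100) = 16/9 ; √disc = 4/3
  v_R = (−(11/15) + 4/3) / (2·(1/3)) = 9/10 m/s
check:
T_s = v_R/a_R = (9/10)/(3/2) = 0.6000 s
robot covers v_R·T_r = 0.9000·0.2000 = 0.1800 m before braking
robot under decel: 0.9000²/(2·1.5000) = 0.2700 m
person approaches 0.8000·(0.2000+0.6000) = 0.6400 m
C+Z_d+Z_r = 0.0400+0.1000+0.0050 = 0.1450 m
sum ≈ 0.1800+0.2700+0.6400+0.1450 ≈ 1.2350 m = S ✓

v_R_max = 9/10 m/s = 0.9000 m/s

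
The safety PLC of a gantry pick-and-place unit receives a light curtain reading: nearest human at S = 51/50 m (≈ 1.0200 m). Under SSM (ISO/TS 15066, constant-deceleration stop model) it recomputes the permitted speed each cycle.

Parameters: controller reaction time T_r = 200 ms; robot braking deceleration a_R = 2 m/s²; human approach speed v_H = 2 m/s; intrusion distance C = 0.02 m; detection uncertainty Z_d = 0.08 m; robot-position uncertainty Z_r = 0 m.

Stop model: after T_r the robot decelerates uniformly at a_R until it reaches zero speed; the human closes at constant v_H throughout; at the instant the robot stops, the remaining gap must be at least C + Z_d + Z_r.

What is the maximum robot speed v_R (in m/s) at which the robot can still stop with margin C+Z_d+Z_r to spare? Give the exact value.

v_R_max = 2/5 m/s = 0.4000 m/s

at the boundary: (1/4)·v² + (6/5)·v + (-13/25) = 0
  disc = (6/5)² − 4·(1/4)·(-13/25) = 49/25 ; √disc = 7/5
  v_R = (−(6/5) + 7/5) / (2·(1/4)) = 2/5 m/s
check:
braking lasts T_s = (2/5)/2 = 0.2000 s
robot covers v_R·T_r = 0.4000·0.2000 = 0.0800 m before braking
robot covers 0.4000·0.2000 − ½·2.0000·0.2000² = 0.0400 m while stopping
human over T_r+T_s: 2.0000·(0.2000+0.2000) = 0.8000 m
margins: 0.0200+0.0800+0.0000 = 0.1000 m
sum ≈ 0.0800+0.0400+0.8000+0.1000 ≈ 1.0200 m = S ✓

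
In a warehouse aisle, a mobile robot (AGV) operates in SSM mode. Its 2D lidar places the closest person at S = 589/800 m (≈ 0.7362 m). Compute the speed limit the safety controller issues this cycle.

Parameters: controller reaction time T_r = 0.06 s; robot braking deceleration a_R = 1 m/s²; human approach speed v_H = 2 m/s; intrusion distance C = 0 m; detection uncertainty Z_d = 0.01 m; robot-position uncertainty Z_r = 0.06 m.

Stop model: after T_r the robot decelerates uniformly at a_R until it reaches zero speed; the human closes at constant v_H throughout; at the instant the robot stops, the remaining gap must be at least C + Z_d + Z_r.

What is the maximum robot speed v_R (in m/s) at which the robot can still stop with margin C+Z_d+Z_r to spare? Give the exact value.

v_R_max = 1/4 m/s = 0.2500 m/s

at the boundary: (1/2)·v² + (103/50)·v + (-437/800) = 0
  disc = (103/50)² − 4·(1/2)·(-437/800) = 53361/10000 ; √disc = 231/100
  v_R = (−(103/50) + 231/100) / (2·(1/2)) = 1/4 m/s
check:
T_s = v_R/a_R = (1/4)/1 = 0.2500 s
reaction-phase robot travel = 0.2500·0.0600 = 0.0150 m
robot under decel: 0.2500²/(2·1.0000) = 0.0312 m
person approaches 2.0000·(0.0600+0.2500) = 0.6200 m
residual clearance needed = 0.0000+0.0100+0.0600 = 0.0700 m
sum ≈ 0.0150+0.0312+0.6200+0.0700 ≈ 0.7362 m = S ✓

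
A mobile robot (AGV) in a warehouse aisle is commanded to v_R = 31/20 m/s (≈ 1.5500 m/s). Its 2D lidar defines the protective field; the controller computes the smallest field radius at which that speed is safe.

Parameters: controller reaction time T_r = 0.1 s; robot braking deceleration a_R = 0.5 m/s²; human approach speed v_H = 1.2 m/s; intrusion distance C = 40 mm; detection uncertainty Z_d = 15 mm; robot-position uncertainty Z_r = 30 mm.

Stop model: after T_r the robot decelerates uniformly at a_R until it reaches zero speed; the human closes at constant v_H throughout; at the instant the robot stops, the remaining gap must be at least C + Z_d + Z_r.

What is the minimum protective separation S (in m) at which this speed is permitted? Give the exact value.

braking lasts T_s = (31/20)/(1/2) = 3.1000 s
robot in T_r: 1.5500·0.1000 = 0.1550 m
robot under decel: 1.5500²/(2·0.5000) = 2.4025 m
human over T_r+T_s: 1.2000·(0.1000+3.1000) = 3.8400 m
margins: 0.0400+0.0150+0.0300 = 0.0850 m
S_min ≈ 0.1550+2.4025+3.8400+0.0850  ⇒  S_min = 2593/400 m

S_min = 2593/400 m = 6.4825 m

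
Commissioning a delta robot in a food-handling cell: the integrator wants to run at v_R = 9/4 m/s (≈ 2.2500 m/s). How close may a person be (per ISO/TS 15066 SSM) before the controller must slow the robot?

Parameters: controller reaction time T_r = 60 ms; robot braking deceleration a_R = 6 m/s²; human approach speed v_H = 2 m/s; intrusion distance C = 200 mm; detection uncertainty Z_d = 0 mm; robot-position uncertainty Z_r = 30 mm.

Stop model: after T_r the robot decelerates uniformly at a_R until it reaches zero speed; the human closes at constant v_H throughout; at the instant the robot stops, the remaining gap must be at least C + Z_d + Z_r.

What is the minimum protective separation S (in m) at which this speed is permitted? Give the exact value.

S_min = 2651/1600 m = 1.6569 m

T_s = v_R/a_R = (9/4)/6 = 0.3750 s
reaction-phase robot travel = 2.2500·0.0600 = 0.1350 m
robot under decel: 2.2500²/(2·6.0000) = 0.4219 m
person approaches 2.0000·(0.0600+0.3750) = 0.8700 m
residual clearance needed = 0.2000+0.0000+0.0300 = 0.2300 m
S_min ≈ 0.1350+0.4219+0.8700+0.2300  ⇒  S_min = 2651/1600 m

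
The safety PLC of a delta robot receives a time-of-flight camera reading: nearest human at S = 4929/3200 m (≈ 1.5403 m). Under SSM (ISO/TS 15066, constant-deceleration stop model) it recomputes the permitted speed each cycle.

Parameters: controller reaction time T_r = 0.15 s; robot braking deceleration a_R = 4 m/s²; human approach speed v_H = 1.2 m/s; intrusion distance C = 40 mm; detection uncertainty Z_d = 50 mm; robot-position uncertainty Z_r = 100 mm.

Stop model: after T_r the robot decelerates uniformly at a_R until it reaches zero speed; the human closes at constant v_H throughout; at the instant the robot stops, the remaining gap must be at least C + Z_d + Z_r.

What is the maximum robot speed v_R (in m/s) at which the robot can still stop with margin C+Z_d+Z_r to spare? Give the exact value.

at the boundary: (1/8)·v² + (9/20)·v + (-749/640) = 0
  disc = (9/20)² − 4·(1/8)·(-749/640) = 5041/6400 ; √disc = 71/80
  v_R = (−(9/20) + 71/80) / (2·(1/8)) = 7/4 m/s
check:
T_s = v_R/a_R = (7/4)/4 = 0.4375 s
reaction-phase robot travel = 1.7500·0.1500 = 0.2625 m
robot under decel: 1.7500²/(2·4.0000) = 0.3828 m
human over T_r+T_s: 1.2000·(0.1500+0.4375) = 0.7050 m
C+Z_d+Z_r = 0.0400+0.0500+0.1000 = 0.1900 m
sum ≈ 0.2625+0.3828+0.7050+0.1900 ≈ 1.5403 m = S ✓

v_R_max = 7/4 m/s = 1.7500 m/s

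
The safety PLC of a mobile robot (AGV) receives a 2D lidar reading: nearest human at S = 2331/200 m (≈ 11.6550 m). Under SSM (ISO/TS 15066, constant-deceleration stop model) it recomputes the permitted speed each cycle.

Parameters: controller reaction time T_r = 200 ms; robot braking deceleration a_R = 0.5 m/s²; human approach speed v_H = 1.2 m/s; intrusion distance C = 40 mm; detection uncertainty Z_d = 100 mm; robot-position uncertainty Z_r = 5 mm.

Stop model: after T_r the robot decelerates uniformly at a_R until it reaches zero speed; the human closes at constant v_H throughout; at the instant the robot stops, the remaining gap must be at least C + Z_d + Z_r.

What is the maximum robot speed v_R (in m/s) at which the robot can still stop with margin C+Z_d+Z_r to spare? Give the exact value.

quadratic (1)·v² + (13/5)·v + (-1127/100) = 0
  disc = (13/5)² − 4·(1)·(-1127/100) = 1296/25 ; √disc = 36/5
  v_R = (−(13/5) + 36/5) / (2·(1)) = 23/10 m/s
check:
T_s = v_R/a_R = (23/10)/(1/2) = 4.6000 s
robot in T_r: 2.3000·0.2000 = 0.4600 m
robot covers 2.3000·4.6000 − ½·0.5000·4.6000² = 5.2900 m while stopping
human over T_r+T_s: 1.2000·(0.2000+4.6000) = 5.7600 m
residual clearance needed = 0.0400+0.1000+0.0050 = 0.1450 m
sum ≈ 0.4600+5.2900+5.7600+0.1450 ≈ 11.6550 m = S ✓

v_R_max = 23/10 m/s = 2.3000 m/s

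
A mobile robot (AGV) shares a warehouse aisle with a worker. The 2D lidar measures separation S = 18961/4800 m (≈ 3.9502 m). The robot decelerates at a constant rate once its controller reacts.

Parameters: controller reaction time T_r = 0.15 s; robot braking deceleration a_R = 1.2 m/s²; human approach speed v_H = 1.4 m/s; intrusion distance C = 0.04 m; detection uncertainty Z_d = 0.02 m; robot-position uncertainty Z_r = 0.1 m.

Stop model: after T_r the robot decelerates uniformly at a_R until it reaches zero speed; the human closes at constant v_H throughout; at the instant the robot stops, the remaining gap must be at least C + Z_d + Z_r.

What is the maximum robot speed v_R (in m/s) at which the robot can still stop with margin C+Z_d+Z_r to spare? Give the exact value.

v_R_max = 7/4 m/s = 1.7500 m/s

at the boundary: (5/12)·v² + (79/60)·v + (-3437/960) = 0
  disc = (79/60)² − 4·(5/12)·(-3437/960) = 12321/1600 ; √disc = 111/40
  v_R = (−(79/60) + 111/40) / (2·(5/12)) = 7/4 m/s
check:
T_s = v_R/a_R = (7/4)/(6/5) = 1.4583 s
robot covers v_R·T_r = 1.7500·0.1500 = 0.2625 m before braking
robot covers 1.7500·1.4583 − ½·1.2000·1.4583² = 1.2760 m while stopping
human over T_r+T_s: 1.4000·(0.1500+1.4583) = 2.2517 m
margins: 0.0400+0.0200+0.1000 = 0.1600 m
sum ≈ 0.2625+1.2760+2.2517+0.1600 ≈ 3.9502 m = S ✓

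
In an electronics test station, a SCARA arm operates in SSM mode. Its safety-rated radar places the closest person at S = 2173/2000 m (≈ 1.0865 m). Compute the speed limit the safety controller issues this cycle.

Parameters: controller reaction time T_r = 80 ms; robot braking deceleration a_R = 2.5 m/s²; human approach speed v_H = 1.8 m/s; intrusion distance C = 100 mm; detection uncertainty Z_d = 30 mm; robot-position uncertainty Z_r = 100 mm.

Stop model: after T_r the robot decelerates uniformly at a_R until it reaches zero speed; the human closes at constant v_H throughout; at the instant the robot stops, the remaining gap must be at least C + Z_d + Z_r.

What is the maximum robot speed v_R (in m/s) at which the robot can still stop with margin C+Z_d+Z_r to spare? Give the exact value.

v_R_max = 3/4 m/s = 0.7500 m/s

at the boundary: (1/5)·v² + (4/5)·v + (-57/80) = 0
  disc = (4/5)² − 4·(1/5)·(-57/80) = 121/100 ; √disc = 11/10
  v_R = (−(4/5) + 11/10) / (2·(1/5)) = 3/4 m/s
check:
braking lasts T_s = (3/4)/(5/2) = 0.3000 s
reaction-phase robot travel = 0.7500·0.0800 = 0.0600 m
robot covers 0.7500·0.3000 − ½·2.5000·0.3000² = 0.1125 m while stopping
human over T_r+T_s: 1.8000·(0.0800+0.3000) = 0.6840 m
C+Z_d+Z_r = 0.1000+0.0300+0.1000 = 0.2300 m
sum ≈ 0.0600+0.1125+0.6840+0.2300 ≈ 1.0865 m = S ✓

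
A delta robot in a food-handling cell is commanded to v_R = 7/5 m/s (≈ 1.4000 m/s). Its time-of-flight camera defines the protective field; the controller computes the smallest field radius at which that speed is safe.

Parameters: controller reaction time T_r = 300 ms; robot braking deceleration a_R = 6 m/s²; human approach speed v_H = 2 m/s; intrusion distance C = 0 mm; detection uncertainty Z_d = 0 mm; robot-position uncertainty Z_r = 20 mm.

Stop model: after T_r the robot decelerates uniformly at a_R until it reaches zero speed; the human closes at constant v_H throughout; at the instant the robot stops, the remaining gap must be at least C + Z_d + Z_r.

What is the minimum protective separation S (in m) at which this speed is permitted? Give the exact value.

S_min = 167/100 m = 1.6700 m

T_s = v_R/a_R = (7/5)/6 = 0.2333 s
robot covers v_R·T_r = 1.4000·0.3000 = 0.4200 m before braking
braking distance = 1.4000²/(2·6.0000) = 0.1633 m
human closes 2.0000·0.5333 = 1.0667 m
residual clearance needed = 0.0000+0.0000+0.0200 = 0.0200 m
S_min ≈ 0.4200+0.1633+1.0667+0.0200  ⇒  S_min = 167/100 m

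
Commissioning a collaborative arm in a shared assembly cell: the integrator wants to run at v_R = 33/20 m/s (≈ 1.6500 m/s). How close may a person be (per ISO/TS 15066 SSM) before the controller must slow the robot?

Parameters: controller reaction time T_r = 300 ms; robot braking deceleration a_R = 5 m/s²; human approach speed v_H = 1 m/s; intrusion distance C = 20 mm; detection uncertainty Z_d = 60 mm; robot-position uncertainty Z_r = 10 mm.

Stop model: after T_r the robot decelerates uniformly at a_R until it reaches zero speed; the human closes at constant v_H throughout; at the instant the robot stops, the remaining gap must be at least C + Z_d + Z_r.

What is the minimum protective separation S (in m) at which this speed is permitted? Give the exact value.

stop time T_s = (33/20)/5 = 0.3300 s
robot covers v_R·T_r = 1.6500·0.3000 = 0.4950 m before braking
braking distance = 1.6500²/(2·5.0000) = 0.2722 m
person approaches 1.0000·(0.3000+0.3300) = 0.6300 m
C+Z_d+Z_r = 0.0200+0.0600+0.0100 = 0.0900 m
S_min ≈ 0.4950+0.2722+0.6300+0.0900  ⇒  S_min = 5949/4000 m

S_min = 5949/4000 m = 1.4872 m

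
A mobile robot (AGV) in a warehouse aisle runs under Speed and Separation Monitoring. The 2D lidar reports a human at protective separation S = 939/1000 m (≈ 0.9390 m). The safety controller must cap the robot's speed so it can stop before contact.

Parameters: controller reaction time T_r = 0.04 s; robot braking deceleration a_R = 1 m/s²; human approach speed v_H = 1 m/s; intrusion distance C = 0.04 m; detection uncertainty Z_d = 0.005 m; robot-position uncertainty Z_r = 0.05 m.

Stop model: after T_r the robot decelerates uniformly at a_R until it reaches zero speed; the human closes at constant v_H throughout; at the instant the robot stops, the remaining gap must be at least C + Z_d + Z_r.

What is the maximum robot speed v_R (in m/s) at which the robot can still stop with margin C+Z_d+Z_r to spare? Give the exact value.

v_R_max = 3/5 m/s = 0.6000 m/s

collect terms ⇒ (1/2)·v_R² + (26/25)·v_R + (-201/250) = 0
  disc = (26/25)² − 4·(1/2)·(-201/250) = 1681/625 ; √disc = 41/25
  v_R = (−(26/25) + 41/25) / (2·(1/2)) = 3/5 m/s
check:
braking lasts T_s = (3/5)/1 = 0.6000 s
robot covers v_R·T_r = 0.6000·0.0400 = 0.0240 m before braking
robot under decel: 0.6000²/(2·1.0000) = 0.1800 m
human over T_r+T_s: 1.0000·(0.0400+0.6000) = 0.6400 m
residual clearance needed = 0.0400+0.0050+0.0500 = 0.0950 m
sum ≈ 0.0240+0.1800+0.6400+0.0950 ≈ 0.9390 m = S ✓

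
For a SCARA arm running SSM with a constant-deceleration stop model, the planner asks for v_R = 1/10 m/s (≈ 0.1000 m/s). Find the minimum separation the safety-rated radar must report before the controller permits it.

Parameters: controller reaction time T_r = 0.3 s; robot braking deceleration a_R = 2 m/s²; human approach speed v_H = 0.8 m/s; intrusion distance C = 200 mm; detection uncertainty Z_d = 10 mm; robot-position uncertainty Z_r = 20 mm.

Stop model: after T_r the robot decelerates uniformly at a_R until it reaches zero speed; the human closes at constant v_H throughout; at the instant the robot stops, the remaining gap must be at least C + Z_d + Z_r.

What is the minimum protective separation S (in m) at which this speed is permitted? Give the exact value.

stop time T_s = (1/10)/2 = 0.0500 s
robot covers v_R·T_r = 0.1000·0.3000 = 0.0300 m before braking
robot under decel: 0.1000²/(2·2.0000) = 0.0025 m
human over T_r+T_s: 0.8000·(0.3000+0.0500) = 0.2800 m
C+Z_d+Z_r = 0.2000+0.0100+0.0200 = 0.2300 m
S_min ≈ 0.0300+0.0025+0.2800+0.2300  ⇒  S_min = 217/400 m

S_min = 217/400 m = 0.5425 m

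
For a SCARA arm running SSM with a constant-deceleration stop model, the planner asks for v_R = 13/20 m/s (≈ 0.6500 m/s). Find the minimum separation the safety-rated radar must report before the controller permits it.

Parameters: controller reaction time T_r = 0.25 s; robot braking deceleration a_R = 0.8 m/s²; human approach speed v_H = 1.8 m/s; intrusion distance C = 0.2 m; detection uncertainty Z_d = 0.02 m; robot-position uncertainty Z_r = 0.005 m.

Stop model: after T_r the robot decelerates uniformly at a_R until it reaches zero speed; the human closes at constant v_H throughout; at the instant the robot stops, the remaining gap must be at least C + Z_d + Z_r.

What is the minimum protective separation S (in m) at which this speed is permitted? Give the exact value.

stop time T_s = (13/20)/(4/5) = 0.8125 s
robot covers v_R·T_r = 0.6500·0.2500 = 0.1625 m before braking
robot covers 0.6500·0.8125 − ½·0.8000·0.8125² = 0.2641 m while stopping
human over T_r+T_s: 1.8000·(0.2500+0.8125) = 1.9125 m
margins: 0.2000+0.0200+0.0050 = 0.2250 m
S_min ≈ 0.1625+0.2641+1.9125+0.2250  ⇒  S_min = 1641/640 m

S_min = 1641/640 m = 2.5641 m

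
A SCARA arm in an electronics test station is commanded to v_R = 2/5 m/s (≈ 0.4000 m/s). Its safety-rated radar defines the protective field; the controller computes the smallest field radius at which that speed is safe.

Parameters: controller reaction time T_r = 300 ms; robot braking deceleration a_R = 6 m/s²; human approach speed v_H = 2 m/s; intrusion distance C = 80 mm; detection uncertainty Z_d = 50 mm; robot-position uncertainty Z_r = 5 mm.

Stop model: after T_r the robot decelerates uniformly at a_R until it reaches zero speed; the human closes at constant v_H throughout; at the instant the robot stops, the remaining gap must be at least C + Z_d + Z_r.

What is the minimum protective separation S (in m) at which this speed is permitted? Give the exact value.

S_min = 601/600 m = 1.0017 m

stop time T_s = (2/5)/6 = 0.0667 s
reaction-phase robot travel = 0.4000·0.3000 = 0.1200 m
robot covers 0.4000·0.0667 − ½·6.0000·0.0667² = 0.0133 m while stopping
person approaches 2.0000·(0.3000+0.0667) = 0.7333 m
C+Z_d+Z_r = 0.0800+0.0500+0.0050 = 0.1350 m
S_min ≈ 0.1200+0.0133+0.7333+0.1350  ⇒  S_min = 601/600 m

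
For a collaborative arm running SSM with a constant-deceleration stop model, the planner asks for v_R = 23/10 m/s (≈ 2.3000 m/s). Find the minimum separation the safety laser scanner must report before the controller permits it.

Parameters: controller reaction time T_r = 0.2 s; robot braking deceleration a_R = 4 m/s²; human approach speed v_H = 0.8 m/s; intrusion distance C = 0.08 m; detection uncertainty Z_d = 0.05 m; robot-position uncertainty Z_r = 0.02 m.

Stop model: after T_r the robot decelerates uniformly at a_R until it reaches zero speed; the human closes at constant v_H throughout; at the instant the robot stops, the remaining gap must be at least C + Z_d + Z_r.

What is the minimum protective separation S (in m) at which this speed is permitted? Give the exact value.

S_min = 1513/800 m = 1.8913 m

T_s = v_R/a_R = (23/10)/4 = 0.5750 s
robot in T_r: 2.3000·0.2000 = 0.4600 m
robot under decel: 2.3000²/(2·4.0000) = 0.6613 m
human over T_r+T_s: 0.8000·(0.2000+0.5750) = 0.6200 m
residual clearance needed = 0.0800+0.0500+0.0200 = 0.1500 m
S_min ≈ 0.4600+0.6613+0.6200+0.1500  ⇒  S_min = 1513/800 m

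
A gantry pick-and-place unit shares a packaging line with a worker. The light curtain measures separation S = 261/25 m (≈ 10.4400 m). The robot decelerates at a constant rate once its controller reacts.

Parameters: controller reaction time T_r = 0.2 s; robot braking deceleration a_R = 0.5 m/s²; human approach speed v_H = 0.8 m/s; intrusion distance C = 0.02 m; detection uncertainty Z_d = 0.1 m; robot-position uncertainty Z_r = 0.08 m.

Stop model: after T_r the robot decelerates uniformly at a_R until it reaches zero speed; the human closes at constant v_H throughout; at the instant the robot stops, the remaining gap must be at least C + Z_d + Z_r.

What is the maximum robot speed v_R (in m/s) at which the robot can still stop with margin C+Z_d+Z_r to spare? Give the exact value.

v_R_max = 12/5 m/s = 2.4000 m/s

quadratic (1)·v² + (9/5)·v + (-252/25) = 0
  disc = (9/5)² − 4·(1)·(-252/25) = 1089/25 ; √disc = 33/5
  v_R = (−(9/5) + 33/5) / (2·(1)) = 12/5 m/s
check:
T_s = v_R/a_R = (12/5)/(1/2) = 4.8000 s
reaction-phase robot travel = 2.4000·0.2000 = 0.4800 m
robot under decel: 2.4000²/(2·0.5000) = 5.7600 m
human closes 0.8000·5.0000 = 4.0000 m
C+Z_d+Z_r = 0.0200+0.1000+0.0800 = 0.2000 m
sum ≈ 0.4800+5.7600+4.0000+0.2000 ≈ 10.4400 m = S ✓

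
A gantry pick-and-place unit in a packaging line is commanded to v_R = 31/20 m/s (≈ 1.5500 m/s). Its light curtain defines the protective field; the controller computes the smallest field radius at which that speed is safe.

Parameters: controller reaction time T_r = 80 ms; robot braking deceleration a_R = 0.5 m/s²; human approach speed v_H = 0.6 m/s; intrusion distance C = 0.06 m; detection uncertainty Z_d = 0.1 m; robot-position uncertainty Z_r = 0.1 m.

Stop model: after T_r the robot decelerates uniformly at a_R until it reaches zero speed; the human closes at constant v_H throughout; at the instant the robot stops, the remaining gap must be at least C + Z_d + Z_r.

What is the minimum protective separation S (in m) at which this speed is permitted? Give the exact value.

S_min = 9389/2000 m = 4.6945 m

T_s = v_R/a_R = (31/20)/(1/2) = 3.1000 s
reaction-phase robot travel = 1.5500·0.0800 = 0.1240 m
robot under decel: 1.5500²/(2·0.5000) = 2.4025 m
human over T_r+T_s: 0.6000·(0.0800+3.1000) = 1.9080 m
residual clearance needed = 0.0600+0.1000+0.1000 = 0.2600 m
S_min ≈ 0.1240+2.4025+1.9080+0.2600  ⇒  S_min = 9389/2000 m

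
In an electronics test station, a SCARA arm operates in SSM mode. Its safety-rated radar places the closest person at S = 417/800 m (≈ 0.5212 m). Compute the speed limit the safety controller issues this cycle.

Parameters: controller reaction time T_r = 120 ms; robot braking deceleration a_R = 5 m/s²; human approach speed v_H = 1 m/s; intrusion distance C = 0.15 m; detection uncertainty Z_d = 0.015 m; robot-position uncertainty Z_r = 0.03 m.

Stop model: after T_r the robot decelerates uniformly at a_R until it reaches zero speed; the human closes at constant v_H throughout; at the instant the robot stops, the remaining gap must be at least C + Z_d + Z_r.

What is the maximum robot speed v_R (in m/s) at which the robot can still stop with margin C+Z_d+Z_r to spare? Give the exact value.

at the boundary: (1/10)·v² + (8/25)·v + (-33/160) = 0
  disc = (8/25)² − 4·(1/10)·(-33/160) = 1849/10000 ; √disc = 43/100
  v_R = (−(8/25) + 43/100) / (2·(1/10)) = 11/20 m/s
check:
braking lasts T_s = (11/20)/5 = 0.1100 s
robot covers v_R·T_r = 0.5500·0.1200 = 0.0660 m before braking
braking distance = 0.5500²/(2·5.0000) = 0.0302 m
person approaches 1.0000·(0.1200+0.1100) = 0.2300 m
residual clearance needed = 0.1500+0.0150+0.0300 = 0.1950 m
sum ≈ 0.0660+0.0302+0.2300+0.1950 ≈ 0.5212 m = S ✓

v_R_max = 11/20 m/s = 0.5500 m/s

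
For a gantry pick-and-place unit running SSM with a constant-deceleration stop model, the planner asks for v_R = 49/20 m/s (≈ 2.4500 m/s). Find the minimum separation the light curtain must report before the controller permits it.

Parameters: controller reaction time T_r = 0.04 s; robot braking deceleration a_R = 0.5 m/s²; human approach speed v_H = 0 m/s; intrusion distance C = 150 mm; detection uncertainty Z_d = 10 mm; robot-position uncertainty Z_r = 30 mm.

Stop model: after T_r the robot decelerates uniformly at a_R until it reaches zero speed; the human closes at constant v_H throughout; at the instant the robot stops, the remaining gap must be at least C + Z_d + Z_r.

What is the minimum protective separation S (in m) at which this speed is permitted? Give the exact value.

S_min = 12581/2000 m = 6.2905 m

stop time T_s = (49/20)/(1/2) = 4.9000 s
robot covers v_R·T_r = 2.4500·0.0400 = 0.0980 m before braking
robot under decel: 2.4500²/(2·0.5000) = 6.0025 m
person approaches 0.0000·(0.0400+4.9000) = 0.0000 m
residual clearance needed = 0.1500+0.0100+0.0300 = 0.1900 m
S_min ≈ 0.0980+6.0025+0.0000+0.1900  ⇒  S_min = 12581/2000 m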